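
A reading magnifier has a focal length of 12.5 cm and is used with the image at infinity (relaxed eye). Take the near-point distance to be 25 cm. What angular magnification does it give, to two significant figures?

2.0

M = D/f = 25/12.5 = 2.000.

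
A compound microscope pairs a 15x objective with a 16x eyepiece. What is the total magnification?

240

The overall magnification of a compound microscope is the product of the objective and eyepiece magnifications:
M = M_obj x M_eye = 15 x 16 = 240.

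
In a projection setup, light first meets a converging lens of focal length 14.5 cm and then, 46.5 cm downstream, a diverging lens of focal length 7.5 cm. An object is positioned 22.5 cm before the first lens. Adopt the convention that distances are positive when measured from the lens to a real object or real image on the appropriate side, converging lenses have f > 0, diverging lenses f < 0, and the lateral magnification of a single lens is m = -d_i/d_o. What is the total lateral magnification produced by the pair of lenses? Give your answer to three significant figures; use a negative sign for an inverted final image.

Lens 1: 1/d_i1 = 1/f_1 - 1/d_o1 = 1/14.5 - 1/22.5 = 0.02452 cm^-1, so d_i1 = 40.781 cm.
m_1 = -(40.781)/22.5 = -1.8125.
The intermediate image is 40.781 cm to the right of lens 1, so d_o2 = L - d_i1 = 46.5 - 40.781 = 5.719 cm.
Lens 2: 1/d_i2 = 1/f_2 - 1/d_o2 = 1/(-7.5) - 1/(5.719) = -0.30820 cm^-1, so d_i2 = -3.245 cm.
m_2 = -(-3.245)/(5.719) = 0.5674.
Total m = m_1 x m_2 = (-1.8125)(0.5674) = -1.0284.

-1.03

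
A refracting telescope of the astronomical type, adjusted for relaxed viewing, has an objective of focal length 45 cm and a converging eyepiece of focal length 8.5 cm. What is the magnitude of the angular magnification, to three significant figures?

|M| = f_obj/|f_eye| = 45/8.5 = 5.294.

5.29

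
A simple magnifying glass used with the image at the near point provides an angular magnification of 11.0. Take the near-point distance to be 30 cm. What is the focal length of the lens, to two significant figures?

For the image at the near point, M = 1 + D/f.
f = D/(M - 1) = 30/(11.0 - 1) = 3.000 cm.

3.0 cm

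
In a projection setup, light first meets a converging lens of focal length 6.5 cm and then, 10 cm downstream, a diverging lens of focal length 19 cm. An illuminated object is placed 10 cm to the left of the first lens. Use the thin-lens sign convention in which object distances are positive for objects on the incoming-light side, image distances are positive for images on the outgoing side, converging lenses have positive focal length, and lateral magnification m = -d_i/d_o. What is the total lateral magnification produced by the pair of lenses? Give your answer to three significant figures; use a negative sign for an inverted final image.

Applying the thin-lens equation to the first lens, 1/6.5 = 1/10 + 1/d_i1, which gives d_i1 = 18.571 cm.
Its lateral magnification is m_1 = -d_i1/d_o1 = -(18.571)/10 = -1.8571.
Since 18.571 cm > 10 cm, the first image lies past the second lens and serves as a virtual object: d_o2 = L - d_i1 = -8.571 cm.
Applying the thin-lens equation again with f_2 = -19 cm and d_o2 = -8.571 cm gives d_i2 = 15.616 cm.
m_2 = -(15.616)/(-8.571) = 1.8219.
Overall magnification: m = m_1 m_2 = -3.3836.

-3.38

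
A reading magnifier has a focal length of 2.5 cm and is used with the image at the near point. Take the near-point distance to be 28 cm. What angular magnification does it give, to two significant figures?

12

M = 1 + D/f = 1 + 28/2.5 = 12.200.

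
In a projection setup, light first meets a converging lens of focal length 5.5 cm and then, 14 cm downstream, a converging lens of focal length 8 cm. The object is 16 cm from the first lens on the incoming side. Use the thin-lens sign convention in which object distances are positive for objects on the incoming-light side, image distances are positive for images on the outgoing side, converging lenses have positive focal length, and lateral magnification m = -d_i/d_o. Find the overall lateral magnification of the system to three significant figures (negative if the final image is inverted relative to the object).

-1.76

Applying the thin-lens equation to the first lens, 1/5.5 = 1/16 + 1/d_i1, which gives d_i1 = 8.381 cm.
Its lateral magnification is m_1 = -d_i1/d_o1 = -(8.381)/16 = -0.5238.
That image sits 5.619 cm in front of the second lens, so d_o2 = 5.619 cm.
Applying the thin-lens equation again with f_2 = 8 cm and d_o2 = 5.619 cm gives d_i2 = -18.880 cm.
m_2 = -(-18.880)/(5.619) = 3.3600.
The system's lateral magnification is m_1 m_2 = (-0.5238)(3.3600) = -1.7600.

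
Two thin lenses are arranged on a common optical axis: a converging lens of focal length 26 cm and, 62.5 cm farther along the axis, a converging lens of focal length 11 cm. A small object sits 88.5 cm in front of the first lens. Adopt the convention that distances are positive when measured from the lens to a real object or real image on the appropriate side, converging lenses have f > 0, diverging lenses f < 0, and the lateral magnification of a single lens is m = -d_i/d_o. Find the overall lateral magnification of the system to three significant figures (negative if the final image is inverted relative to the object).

First lens: d_i1 = 1/(1/26 - 1/88.5) = 36.816 cm.
m_1 = -(36.816)/88.5 = -0.4160.
Object distance for lens 2: d_o2 = 62.5 - 36.816 = 25.684 cm.
Second lens: d_i2 = 1/(1/11 - 1/(25.684)) = 19.240 cm.
m_2 = -(19.240)/(25.684) = -0.7491.
Total m = m_1 x m_2 = (-0.4160)(-0.7491) = 0.3116.

0.312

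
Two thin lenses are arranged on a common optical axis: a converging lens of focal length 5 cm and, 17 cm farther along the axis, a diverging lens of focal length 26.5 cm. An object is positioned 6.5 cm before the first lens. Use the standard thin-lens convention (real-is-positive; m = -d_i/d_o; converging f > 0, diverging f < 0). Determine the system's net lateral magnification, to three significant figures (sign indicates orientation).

Applying the thin-lens equation to the first lens, 1/5 = 1/6.5 + 1/d_i1, which gives d_i1 = 21.667 cm.
Its lateral magnification is m_1 = -d_i1/d_o1 = -(21.667)/6.5 = -3.3333.
Since 21.667 cm > 17 cm, the first image lies past the second lens and serves as a virtual object: d_o2 = L - d_i1 = -4.667 cm.
Applying the thin-lens equation again with f_2 = -26.5 cm and d_o2 = -4.667 cm gives d_i2 = 5.664 cm.
m_2 = -(5.664)/(-4.667) = 1.2137.
Overall magnification: m = m_1 m_2 = -4.0458.

-4.05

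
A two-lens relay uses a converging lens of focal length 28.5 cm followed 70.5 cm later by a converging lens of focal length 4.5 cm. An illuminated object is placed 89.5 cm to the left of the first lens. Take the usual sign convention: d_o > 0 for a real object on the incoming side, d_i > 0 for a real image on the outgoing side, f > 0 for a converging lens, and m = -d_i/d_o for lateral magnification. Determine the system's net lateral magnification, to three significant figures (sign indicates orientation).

First lens: d_i1 = 1/(1/28.5 - 1/89.5) = 41.816 cm.
m_1 = -(41.816)/89.5 = -0.4672.
The intermediate image is 41.816 cm to the right of lens 1, so d_o2 = L - d_i1 = 70.5 - 41.816 = 28.684 cm.
Second lens: d_i2 = 1/(1/4.5 - 1/(28.684)) = 5.337 cm.
m_2 = -(5.337)/(28.684) = -0.1861.
Overall magnification: m = m_1 m_2 = 0.0869.

0.0869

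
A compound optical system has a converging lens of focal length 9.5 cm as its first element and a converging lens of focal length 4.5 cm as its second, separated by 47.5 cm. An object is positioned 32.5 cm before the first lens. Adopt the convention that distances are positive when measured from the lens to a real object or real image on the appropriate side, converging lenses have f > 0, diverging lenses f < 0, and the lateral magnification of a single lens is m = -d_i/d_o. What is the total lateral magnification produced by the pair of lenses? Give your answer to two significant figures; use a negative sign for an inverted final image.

0.063

First lens: d_i1 = 1/(1/9.5 - 1/32.5) = 13.424 cm.
m_1 = -(13.424)/32.5 = -0.4130.
Object distance for lens 2: d_o2 = 47.5 - 13.424 = 34.076 cm.
Second lens: d_i2 = 1/(1/4.5 - 1/(34.076)) = 5.185 cm.
m_2 = -(5.185)/(34.076) = -0.1521.
The system's lateral magnification is m_1 m_2 = (-0.4130)(-0.1521) = 0.0628.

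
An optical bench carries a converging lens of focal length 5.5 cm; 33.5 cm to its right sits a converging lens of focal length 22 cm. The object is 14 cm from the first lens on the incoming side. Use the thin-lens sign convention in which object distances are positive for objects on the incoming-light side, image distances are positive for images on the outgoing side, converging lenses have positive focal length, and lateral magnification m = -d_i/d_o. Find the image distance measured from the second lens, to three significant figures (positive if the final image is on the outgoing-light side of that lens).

220 cm

Applying the thin-lens equation to the first lens, 1/5.5 = 1/14 + 1/d_i1, which gives d_i1 = 9.059 cm.
The intermediate image is 9.059 cm to the right of lens 1, so d_o2 = L - d_i1 = 33.5 - 9.059 = 24.441 cm.
Applying the thin-lens equation again with f_2 = 22 cm and d_o2 = 24.441 cm gives d_i2 = 220.265 cm.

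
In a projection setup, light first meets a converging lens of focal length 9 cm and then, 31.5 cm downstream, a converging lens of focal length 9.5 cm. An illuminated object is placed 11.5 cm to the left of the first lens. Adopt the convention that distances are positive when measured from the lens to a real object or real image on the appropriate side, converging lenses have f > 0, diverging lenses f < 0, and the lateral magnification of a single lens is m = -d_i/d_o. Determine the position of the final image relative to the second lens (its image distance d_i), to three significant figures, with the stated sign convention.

4.85 cm

Applying the thin-lens equation to the first lens, 1/9 = 1/11.5 + 1/d_i1, which gives d_i1 = 41.400 cm.
This image would form 41.400 cm past lens 1, i.e. 9.900 cm beyond lens 2, so it is a virtual object for lens 2: d_o2 = 31.5 - 41.400 = -9.900 cm.
Applying the thin-lens equation again with f_2 = 9.5 cm and d_o2 = -9.900 cm gives d_i2 = 4.848 cm.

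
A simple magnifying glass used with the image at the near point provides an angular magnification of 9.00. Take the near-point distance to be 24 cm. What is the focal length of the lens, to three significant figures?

3.00 cm

For the image at the near point, M = 1 + D/f.
f = D/(M - 1) = 24/(9.0 - 1) = 3.000 cm.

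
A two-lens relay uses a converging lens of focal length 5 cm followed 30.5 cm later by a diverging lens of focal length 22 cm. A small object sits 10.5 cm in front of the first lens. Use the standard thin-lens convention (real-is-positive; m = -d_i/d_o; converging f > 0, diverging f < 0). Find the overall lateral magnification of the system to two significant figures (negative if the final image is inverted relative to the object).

-0.47

First lens: d_i1 = 1/(1/5 - 1/10.5) = 9.545 cm.
m_1 = -(9.545)/10.5 = -0.9091.
That image sits 20.955 cm in front of the second lens, so d_o2 = 20.955 cm.
Second lens: d_i2 = 1/(1/(-22) - 1/(20.955)) = -10.732 cm.
m_2 = -(-10.732)/(20.955) = 0.5122.
Total m = m_1 x m_2 = (-0.9091)(0.5122) = -0.4656.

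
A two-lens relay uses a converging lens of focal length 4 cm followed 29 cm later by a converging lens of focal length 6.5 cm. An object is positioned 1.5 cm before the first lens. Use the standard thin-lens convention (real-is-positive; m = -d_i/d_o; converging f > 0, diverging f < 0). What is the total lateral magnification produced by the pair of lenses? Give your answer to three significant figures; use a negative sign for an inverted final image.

First lens: d_i1 = 1/(1/4 - 1/1.5) = -2.400 cm.
m_1 = -(-2.400)/1.5 = 1.6000.
The intermediate image is virtual, 2.400 cm to the left of lens 1, so d_o2 = L - d_i1 = 29 - (-2.400) = 31.400 cm.
Second lens: d_i2 = 1/(1/6.5 - 1/(31.400)) = 8.197 cm.
m_2 = -(8.197)/(31.400) = -0.2610.
Total m = m_1 x m_2 = (1.6000)(-0.2610) = -0.4177.

-0.418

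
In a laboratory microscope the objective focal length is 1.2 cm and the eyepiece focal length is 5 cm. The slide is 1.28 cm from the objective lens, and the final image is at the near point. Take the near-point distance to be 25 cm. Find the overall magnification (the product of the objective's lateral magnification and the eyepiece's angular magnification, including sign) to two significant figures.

Objective: 1/d_i = 1/f_obj - 1/d_o = 1/1.2 - 1/1.28 = 0.05208 cm^-1, so d_i = 19.200 cm.
m_obj = -d_i/d_o = -19.200/1.28 = -15.000.
Eyepiece angular magnification (image at near point): M_eye = 1 + D/f_e = 1 + 25/5 = 6.000.
Overall M = m_obj x M_eye = (-15.000)(6.000) = -90.00.

-90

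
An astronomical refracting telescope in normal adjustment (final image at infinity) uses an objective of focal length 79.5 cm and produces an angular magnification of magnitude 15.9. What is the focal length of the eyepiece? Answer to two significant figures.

5.0 cm

|M| = f_obj/f_eye, so f_eye = f_obj/|M| = 79.5/15.9 = 5.000 cm.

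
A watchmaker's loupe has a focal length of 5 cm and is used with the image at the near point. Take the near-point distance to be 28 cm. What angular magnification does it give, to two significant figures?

M = 1 + D/f = 1 + 28/5 = 6.600.

6.6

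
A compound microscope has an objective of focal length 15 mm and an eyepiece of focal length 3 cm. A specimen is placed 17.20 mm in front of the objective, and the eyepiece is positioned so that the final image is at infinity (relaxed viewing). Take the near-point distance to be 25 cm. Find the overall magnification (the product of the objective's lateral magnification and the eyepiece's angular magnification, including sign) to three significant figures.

Convert to cm: f_obj = 15 mm = 1.5 cm; d_o = 17.20 mm = 1.72 cm.
Objective: 1/d_i = 1/f_obj - 1/d_o = 1/1.5 - 1/1.72 = 0.08527 cm^-1, so d_i = 11.727 cm.
m_obj = -d_i/d_o = -11.727/1.72 = -6.818.
Eyepiece angular magnification (image at infinity): M_eye = D/f_e = 25/3 = 8.333.
Overall M = m_obj x M_eye = (-6.818)(8.333) = -56.82.

-56.8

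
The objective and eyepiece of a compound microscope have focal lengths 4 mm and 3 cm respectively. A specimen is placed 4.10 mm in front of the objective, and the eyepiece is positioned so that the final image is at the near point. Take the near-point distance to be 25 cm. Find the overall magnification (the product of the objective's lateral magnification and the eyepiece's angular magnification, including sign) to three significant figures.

-373

Convert to cm: f_obj = 4 mm = 0.4 cm; d_o = 4.10 mm = 0.41 cm.
Objective: 1/d_i = 1/f_obj - 1/d_o = 1/0.4 - 1/0.41 = 0.06098 cm^-1, so d_i = 16.400 cm.
m_obj = -d_i/d_o = -16.400/0.41 = -40.000.
Eyepiece angular magnification (image at near point): M_eye = 1 + D/f_e = 1 + 25/3 = 9.333.
Overall M = m_obj x M_eye = (-40.000)(9.333) = -373.33.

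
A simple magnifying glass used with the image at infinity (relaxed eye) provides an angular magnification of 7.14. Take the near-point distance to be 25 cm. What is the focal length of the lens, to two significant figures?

3.5 cm

For the image at infinity, M = D/f.
f = D/M = 25/7.14 = 3.501 cm.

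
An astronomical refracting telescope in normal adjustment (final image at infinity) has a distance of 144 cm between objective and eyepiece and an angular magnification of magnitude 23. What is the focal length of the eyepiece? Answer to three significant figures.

In normal adjustment the tube length equals f_obj + f_eye and |M| = f_obj/f_eye.
So f_obj = 23 f_eye and 23 f_eye + f_eye = 144 cm, giving f_eye = 144/24 = 6.000 cm and f_obj = 138.000 cm.

6.00 cm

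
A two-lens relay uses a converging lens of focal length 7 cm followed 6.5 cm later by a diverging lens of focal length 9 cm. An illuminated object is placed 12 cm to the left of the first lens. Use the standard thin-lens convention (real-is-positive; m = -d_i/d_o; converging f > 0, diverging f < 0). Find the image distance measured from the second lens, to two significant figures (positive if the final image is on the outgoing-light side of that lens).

-71 cm

First lens: d_i1 = 1/(1/7 - 1/12) = 16.800 cm.
This image would form 16.800 cm past lens 1, i.e. 10.300 cm beyond lens 2, so it is a virtual object for lens 2: d_o2 = 6.5 - 16.800 = -10.300 cm.
Second lens: d_i2 = 1/(1/(-9) - 1/(-10.300)) = -71.308 cm.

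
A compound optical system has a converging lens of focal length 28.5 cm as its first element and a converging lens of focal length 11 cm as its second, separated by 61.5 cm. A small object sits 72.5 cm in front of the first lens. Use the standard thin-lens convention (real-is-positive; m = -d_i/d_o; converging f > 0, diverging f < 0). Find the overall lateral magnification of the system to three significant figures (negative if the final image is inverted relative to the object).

2.01

Lens 1: 1/d_i1 = 1/f_1 - 1/d_o1 = 1/28.5 - 1/72.5 = 0.02129 cm^-1, so d_i1 = 46.960 cm.
m_1 = -(46.960)/72.5 = -0.6477.
Object distance for lens 2: d_o2 = 61.5 - 46.960 = 14.540 cm.
Lens 2: 1/d_i2 = 1/f_2 - 1/d_o2 = 1/11 - 1/(14.540) = 0.02213 cm^-1, so d_i2 = 45.183 cm.
m_2 = -(45.183)/(14.540) = -3.1075.
The system's lateral magnification is m_1 m_2 = (-0.6477)(-3.1075) = 2.0128.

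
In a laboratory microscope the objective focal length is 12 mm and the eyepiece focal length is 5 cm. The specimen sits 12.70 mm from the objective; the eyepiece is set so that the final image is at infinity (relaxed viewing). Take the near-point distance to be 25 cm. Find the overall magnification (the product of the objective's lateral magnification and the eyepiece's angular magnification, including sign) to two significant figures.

-86

Convert to cm: f_obj = 12 mm = 1.2 cm; d_o = 12.70 mm = 1.27 cm.
Objective: 1/d_i = 1/f_obj - 1/d_o = 1/1.2 - 1/1.27 = 0.04593 cm^-1, so d_i = 21.771 cm.
m_obj = -d_i/d_o = -21.771/1.27 = -17.143.
Eyepiece angular magnification (image at infinity): M_eye = D/f_e = 25/5 = 5.000.
Overall M = m_obj x M_eye = (-17.143)(5.000) = -85.71.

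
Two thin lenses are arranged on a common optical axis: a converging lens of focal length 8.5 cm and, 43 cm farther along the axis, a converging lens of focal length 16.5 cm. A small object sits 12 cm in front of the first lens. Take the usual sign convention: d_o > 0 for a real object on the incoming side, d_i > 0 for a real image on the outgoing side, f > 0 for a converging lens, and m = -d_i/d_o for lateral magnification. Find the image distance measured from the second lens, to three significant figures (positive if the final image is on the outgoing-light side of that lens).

Applying the thin-lens equation to the first lens, 1/8.5 = 1/12 + 1/d_i1, which gives d_i1 = 29.143 cm.
That image sits 13.857 cm in front of the second lens, so d_o2 = 13.857 cm.
Applying the thin-lens equation again with f_2 = 16.5 cm and d_o2 = 13.857 cm gives d_i2 = -86.514 cm.

-86.5 cm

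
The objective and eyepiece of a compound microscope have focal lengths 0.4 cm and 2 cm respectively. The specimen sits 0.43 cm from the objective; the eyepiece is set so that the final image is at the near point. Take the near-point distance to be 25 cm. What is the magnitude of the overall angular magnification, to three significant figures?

180

Objective: 1/d_i = 1/f_obj - 1/d_o = 1/0.4 - 1/0.43 = 0.17442 cm^-1, so d_i = 5.733 cm.
m_obj = -d_i/d_o = -5.733/0.43 = -13.333.
Eyepiece angular magnification (image at near point): M_eye = 1 + D/f_e = 1 + 25/2 = 13.500.
Overall M = m_obj x M_eye = (-13.333)(13.500) = -180.00.
|M| = 180.00.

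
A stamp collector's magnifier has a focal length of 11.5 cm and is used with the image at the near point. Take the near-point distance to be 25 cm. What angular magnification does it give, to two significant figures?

M = 1 + D/f = 1 + 25/11.5 = 3.174.

3.2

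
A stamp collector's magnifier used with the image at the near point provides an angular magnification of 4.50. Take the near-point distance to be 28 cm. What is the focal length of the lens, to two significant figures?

8.0 cm

For the image at the near point, M = 1 + D/f.
f = D/(M - 1) = 28/(4.5 - 1) = 8.000 cm.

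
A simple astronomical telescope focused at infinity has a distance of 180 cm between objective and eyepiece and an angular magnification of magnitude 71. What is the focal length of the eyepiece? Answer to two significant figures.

2.5 cm

In normal adjustment the tube length equals f_obj + f_eye and |M| = f_obj/f_eye.
So f_obj = 71 f_eye and 71 f_eye + f_eye = 180 cm, giving f_eye = 180/72 = 2.500 cm and f_obj = 177.500 cm.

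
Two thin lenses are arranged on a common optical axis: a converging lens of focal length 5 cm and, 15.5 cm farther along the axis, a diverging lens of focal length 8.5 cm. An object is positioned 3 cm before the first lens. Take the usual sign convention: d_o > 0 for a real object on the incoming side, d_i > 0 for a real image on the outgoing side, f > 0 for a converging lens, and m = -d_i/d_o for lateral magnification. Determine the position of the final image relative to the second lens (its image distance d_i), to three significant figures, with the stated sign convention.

First lens: d_i1 = 1/(1/5 - 1/3) = -7.500 cm.
The intermediate image is virtual, 7.500 cm to the left of lens 1, so d_o2 = L - d_i1 = 15.5 - (-7.500) = 23.000 cm.
Second lens: d_i2 = 1/(1/(-8.5) - 1/(23.000)) = -6.206 cm.

-6.21 cm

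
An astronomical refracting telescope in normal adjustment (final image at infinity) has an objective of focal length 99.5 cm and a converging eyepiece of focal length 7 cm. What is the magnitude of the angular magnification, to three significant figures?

|M| = f_obj/|f_eye| = 99.5/7 = 14.214.

14.2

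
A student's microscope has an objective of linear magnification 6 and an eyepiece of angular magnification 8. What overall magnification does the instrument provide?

48

The overall magnification of a compound microscope is the product of the objective and eyepiece magnifications:
M = M_obj x M_eye = 6 x 8 = 48.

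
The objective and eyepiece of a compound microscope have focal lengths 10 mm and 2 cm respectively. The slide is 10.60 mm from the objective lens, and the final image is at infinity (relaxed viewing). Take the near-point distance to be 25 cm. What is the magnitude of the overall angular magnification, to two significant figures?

Convert to cm: f_obj = 10 mm = 1 cm; d_o = 10.60 mm = 1.06 cm.
Objective: 1/d_i = 1/f_obj - 1/d_o = 1/1 - 1/1.06 = 0.05660 cm^-1, so d_i = 17.667 cm.
m_obj = -d_i/d_o = -17.667/1.06 = -16.667.
Eyepiece angular magnification (image at infinity): M_eye = D/f_e = 25/2 = 12.500.
Overall M = m_obj x M_eye = (-16.667)(12.500) = -208.33.
|M| = 208.33.

210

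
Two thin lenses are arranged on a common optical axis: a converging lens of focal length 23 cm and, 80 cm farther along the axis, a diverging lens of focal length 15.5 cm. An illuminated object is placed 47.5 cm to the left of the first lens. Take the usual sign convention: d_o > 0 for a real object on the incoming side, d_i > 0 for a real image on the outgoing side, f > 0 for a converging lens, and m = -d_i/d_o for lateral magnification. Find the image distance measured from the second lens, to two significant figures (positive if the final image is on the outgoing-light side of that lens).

Applying the thin-lens equation to the first lens, 1/23 = 1/47.5 + 1/d_i1, which gives d_i1 = 44.592 cm.
The intermediate image is 44.592 cm to the right of lens 1, so d_o2 = L - d_i1 = 80 - 44.592 = 35.408 cm.
Applying the thin-lens equation again with f_2 = -15.5 cm and d_o2 = 35.408 cm gives d_i2 = -10.781 cm.

-11 cm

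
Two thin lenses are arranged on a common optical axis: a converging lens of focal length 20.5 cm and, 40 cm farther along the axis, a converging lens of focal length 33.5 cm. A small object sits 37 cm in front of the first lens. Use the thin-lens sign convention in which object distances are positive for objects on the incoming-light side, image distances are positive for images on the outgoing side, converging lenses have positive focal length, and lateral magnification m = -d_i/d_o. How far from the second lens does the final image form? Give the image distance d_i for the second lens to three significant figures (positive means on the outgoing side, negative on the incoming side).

First lens: d_i1 = 1/(1/20.5 - 1/37) = 45.970 cm.
This image would form 45.970 cm past lens 1, i.e. 5.970 cm beyond lens 2, so it is a virtual object for lens 2: d_o2 = 40 - 45.970 = -5.970 cm.
Second lens: d_i2 = 1/(1/33.5 - 1/(-5.970)) = 5.067 cm.

5.07 cm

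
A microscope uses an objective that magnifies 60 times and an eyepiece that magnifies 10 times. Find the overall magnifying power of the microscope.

The overall magnification of a compound microscope is the product of the objective and eyepiece magnifications:
M = M_obj x M_eye = 60 x 10 = 600.

600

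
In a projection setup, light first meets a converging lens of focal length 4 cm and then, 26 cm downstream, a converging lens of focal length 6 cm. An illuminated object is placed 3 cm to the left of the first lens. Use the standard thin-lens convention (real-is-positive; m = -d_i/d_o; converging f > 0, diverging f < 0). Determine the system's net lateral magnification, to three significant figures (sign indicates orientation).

First lens: d_i1 = 1/(1/4 - 1/3) = -12.000 cm.
m_1 = -(-12.000)/3 = 4.0000.
With d_i1 < 0 the first image is virtual and lies on the object side; the object distance for lens 2 is d_o2 = 26 - (-12.000) = 38.000 cm.
Second lens: d_i2 = 1/(1/6 - 1/(38.000)) = 7.125 cm.
m_2 = -(7.125)/(38.000) = -0.1875.
The system's lateral magnification is m_1 m_2 = (4.0000)(-0.1875) = -0.7500.

-0.750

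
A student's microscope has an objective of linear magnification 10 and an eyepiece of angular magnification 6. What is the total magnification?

The overall magnification of a compound microscope is the product of the objective and eyepiece magnifications:
M = M_obj x M_eye = 10 x 6 = 60.

60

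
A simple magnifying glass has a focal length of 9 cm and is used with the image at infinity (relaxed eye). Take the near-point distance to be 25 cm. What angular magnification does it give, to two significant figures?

2.8

M = D/f = 25/9 = 2.778.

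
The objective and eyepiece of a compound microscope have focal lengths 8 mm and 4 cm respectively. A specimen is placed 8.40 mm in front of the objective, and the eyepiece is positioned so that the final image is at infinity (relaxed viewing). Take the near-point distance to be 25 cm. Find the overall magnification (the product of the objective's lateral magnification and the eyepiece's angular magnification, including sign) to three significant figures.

-125

Convert to cm: f_obj = 8 mm = 0.8 cm; d_o = 8.40 mm = 0.84 cm.
Objective: 1/d_i = 1/f_obj - 1/d_o = 1/0.8 - 1/0.84 = 0.05952 cm^-1, so d_i = 16.800 cm.
m_obj = -d_i/d_o = -16.800/0.84 = -20.000.
Eyepiece angular magnification (image at infinity): M_eye = D/f_e = 25/4 = 6.250.
Overall M = m_obj x M_eye = (-20.000)(6.250) = -125.00.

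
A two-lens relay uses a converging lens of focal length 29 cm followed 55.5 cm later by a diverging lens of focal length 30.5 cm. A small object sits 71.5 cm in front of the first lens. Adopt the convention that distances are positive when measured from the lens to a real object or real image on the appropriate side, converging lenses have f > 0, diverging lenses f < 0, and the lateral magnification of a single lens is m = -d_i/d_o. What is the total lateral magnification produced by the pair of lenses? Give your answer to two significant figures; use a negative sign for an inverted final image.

Lens 1: 1/d_i1 = 1/f_1 - 1/d_o1 = 1/29 - 1/71.5 = 0.02050 cm^-1, so d_i1 = 48.788 cm.
m_1 = -(48.788)/71.5 = -0.6824.
The intermediate image is 48.788 cm to the right of lens 1, so d_o2 = L - d_i1 = 55.5 - 48.788 = 6.712 cm.
Lens 2: 1/d_i2 = 1/f_2 - 1/d_o2 = 1/(-30.5) - 1/(6.712) = -0.18178 cm^-1, so d_i2 = -5.501 cm.
m_2 = -(-5.501)/(6.712) = 0.8196.
The system's lateral magnification is m_1 m_2 = (-0.6824)(0.8196) = -0.5593.

-0.56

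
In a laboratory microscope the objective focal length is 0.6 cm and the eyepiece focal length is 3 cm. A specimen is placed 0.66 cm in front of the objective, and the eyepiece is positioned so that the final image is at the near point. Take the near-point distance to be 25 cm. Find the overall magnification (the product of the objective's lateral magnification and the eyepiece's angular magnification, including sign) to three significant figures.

Objective: 1/d_i = 1/f_obj - 1/d_o = 1/0.6 - 1/0.66 = 0.15152 cm^-1, so d_i = 6.600 cm.
m_obj = -d_i/d_o = -6.600/0.66 = -10.000.
Eyepiece angular magnification (image at near point): M_eye = 1 + D/f_e = 1 + 25/3 = 9.333.
Overall M = m_obj x M_eye = (-10.000)(9.333) = -93.33.

-93.3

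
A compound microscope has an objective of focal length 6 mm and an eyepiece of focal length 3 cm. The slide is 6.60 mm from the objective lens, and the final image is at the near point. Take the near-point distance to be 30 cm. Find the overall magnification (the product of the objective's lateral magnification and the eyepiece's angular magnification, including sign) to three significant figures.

-110

Convert to cm: f_obj = 6 mm = 0.6 cm; d_o = 6.60 mm = 0.66 cm.
Objective: 1/d_i = 1/f_obj - 1/d_o = 1/0.6 - 1/0.66 = 0.15152 cm^-1, so d_i = 6.600 cm.
m_obj = -d_i/d_o = -6.600/0.66 = -10.000.
Eyepiece angular magnification (image at near point): M_eye = 1 + D/f_e = 1 + 30/3 = 11.000.
Overall M = m_obj x M_eye = (-10.000)(11.000) = -110.00.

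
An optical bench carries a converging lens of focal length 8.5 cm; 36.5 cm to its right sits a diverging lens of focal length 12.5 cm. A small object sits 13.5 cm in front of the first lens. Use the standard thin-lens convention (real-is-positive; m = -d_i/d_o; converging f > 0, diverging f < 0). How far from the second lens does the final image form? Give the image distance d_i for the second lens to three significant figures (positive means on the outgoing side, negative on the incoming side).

-6.50 cm

First lens: d_i1 = 1/(1/8.5 - 1/13.5) = 22.950 cm.
That image sits 13.550 cm in front of the second lens, so d_o2 = 13.550 cm.
Second lens: d_i2 = 1/(1/(-12.5) - 1/(13.550)) = -6.502 cm.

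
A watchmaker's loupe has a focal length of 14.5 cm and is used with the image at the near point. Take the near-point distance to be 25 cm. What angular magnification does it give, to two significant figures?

M = 1 + D/f = 1 + 25/14.5 = 2.724.

2.7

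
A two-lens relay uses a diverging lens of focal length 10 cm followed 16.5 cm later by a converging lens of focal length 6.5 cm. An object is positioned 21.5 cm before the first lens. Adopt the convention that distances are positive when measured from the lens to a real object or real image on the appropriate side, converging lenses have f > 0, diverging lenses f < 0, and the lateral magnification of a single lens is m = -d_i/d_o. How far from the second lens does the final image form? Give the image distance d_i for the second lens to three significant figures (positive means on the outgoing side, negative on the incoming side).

9.01 cm

First lens: d_i1 = 1/(1/(-10) - 1/21.5) = -6.825 cm.
The intermediate image is virtual, 6.825 cm to the left of lens 1, so d_o2 = L - d_i1 = 16.5 - (-6.825) = 23.325 cm.
Second lens: d_i2 = 1/(1/6.5 - 1/(23.325)) = 9.011 cm.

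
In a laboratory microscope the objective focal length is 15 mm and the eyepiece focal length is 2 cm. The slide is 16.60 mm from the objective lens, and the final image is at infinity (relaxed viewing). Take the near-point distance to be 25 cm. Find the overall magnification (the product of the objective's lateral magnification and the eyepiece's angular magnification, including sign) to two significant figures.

-120

Convert to cm: f_obj = 15 mm = 1.5 cm; d_o = 16.60 mm = 1.66 cm.
Objective: 1/d_i = 1/f_obj - 1/d_o = 1/1.5 - 1/1.66 = 0.06426 cm^-1, so d_i = 15.563 cm.
m_obj = -d_i/d_o = -15.563/1.66 = -9.375.
Eyepiece angular magnification (image at infinity): M_eye = D/f_e = 25/2 = 12.500.
Overall M = m_obj x M_eye = (-9.375)(12.500) = -117.19.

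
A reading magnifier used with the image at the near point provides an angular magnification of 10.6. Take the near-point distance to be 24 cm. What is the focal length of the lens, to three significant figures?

For the image at the near point, M = 1 + D/f.
f = D/(M - 1) = 24/(10.6 - 1) = 2.500 cm.

2.50 cm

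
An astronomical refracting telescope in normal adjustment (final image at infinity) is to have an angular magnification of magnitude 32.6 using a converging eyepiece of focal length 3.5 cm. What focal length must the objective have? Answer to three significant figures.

|M| = f_obj/|f_eye|, so f_obj = |M| x |f_eye| = 32.6 x 3.5 = 114.100 cm.

114 cm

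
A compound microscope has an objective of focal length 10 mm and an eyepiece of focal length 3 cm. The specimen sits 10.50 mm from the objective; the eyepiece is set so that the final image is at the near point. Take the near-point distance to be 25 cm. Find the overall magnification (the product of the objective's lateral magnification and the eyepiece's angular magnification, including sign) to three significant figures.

Convert to cm: f_obj = 10 mm = 1 cm; d_o = 10.50 mm = 1.05 cm.
Objective: 1/d_i = 1/f_obj - 1/d_o = 1/1 - 1/1.05 = 0.04762 cm^-1, so d_i = 21.000 cm.
m_obj = -d_i/d_o = -21.000/1.05 = -20.000.
Eyepiece angular magnification (image at near point): M_eye = 1 + D/f_e = 1 + 25/3 = 9.333.
Overall M = m_obj x M_eye = (-20.000)(9.333) = -186.67.

-187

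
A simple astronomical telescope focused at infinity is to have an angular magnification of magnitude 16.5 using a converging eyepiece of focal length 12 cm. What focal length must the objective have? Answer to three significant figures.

198 cm

|M| = f_obj/|f_eye|, so f_obj = |M| x |f_eye| = 16.5 x 12 = 198.000 cm.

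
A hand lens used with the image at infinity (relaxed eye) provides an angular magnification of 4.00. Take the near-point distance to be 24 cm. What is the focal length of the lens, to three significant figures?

For the image at infinity, M = D/f.
f = D/M = 24/4.0 = 6.000 cm.

6.00 cm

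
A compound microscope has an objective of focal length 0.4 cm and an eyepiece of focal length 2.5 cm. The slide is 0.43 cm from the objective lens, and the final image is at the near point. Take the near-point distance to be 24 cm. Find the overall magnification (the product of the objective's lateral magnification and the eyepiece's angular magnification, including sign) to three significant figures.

Objective: 1/d_i = 1/f_obj - 1/d_o = 1/0.4 - 1/0.43 = 0.17442 cm^-1, so d_i = 5.733 cm.
m_obj = -d_i/d_o = -5.733/0.43 = -13.333.
Eyepiece angular magnification (image at near point): M_eye = 1 + D/f_e = 1 + 24/2.5 = 10.600.
Overall M = m_obj x M_eye = (-13.333)(10.600) = -141.33.

-141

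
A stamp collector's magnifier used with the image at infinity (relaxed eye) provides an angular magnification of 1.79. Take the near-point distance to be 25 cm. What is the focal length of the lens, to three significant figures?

For the image at infinity, M = D/f.
f = D/M = 25/1.79 = 13.966 cm.

14.0 cm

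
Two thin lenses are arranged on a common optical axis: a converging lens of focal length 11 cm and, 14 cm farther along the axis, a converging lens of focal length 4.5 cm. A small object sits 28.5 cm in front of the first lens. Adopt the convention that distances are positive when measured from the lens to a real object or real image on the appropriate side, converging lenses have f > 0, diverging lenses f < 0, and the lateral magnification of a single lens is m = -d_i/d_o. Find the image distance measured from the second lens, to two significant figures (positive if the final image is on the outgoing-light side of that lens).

2.1 cm

First lens: d_i1 = 1/(1/11 - 1/28.5) = 17.914 cm.
This image would form 17.914 cm past lens 1, i.e. 3.914 cm beyond lens 2, so it is a virtual object for lens 2: d_o2 = 14 - 17.914 = -3.914 cm.
Second lens: d_i2 = 1/(1/4.5 - 1/(-3.914)) = 2.093 cm.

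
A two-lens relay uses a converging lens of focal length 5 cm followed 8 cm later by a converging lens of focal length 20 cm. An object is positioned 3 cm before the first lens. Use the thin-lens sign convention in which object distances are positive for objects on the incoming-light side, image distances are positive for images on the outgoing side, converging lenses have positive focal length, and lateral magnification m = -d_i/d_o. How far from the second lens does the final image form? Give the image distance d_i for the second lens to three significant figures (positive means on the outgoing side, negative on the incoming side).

First lens: d_i1 = 1/(1/5 - 1/3) = -7.500 cm.
The intermediate image is virtual, 7.500 cm to the left of lens 1, so d_o2 = L - d_i1 = 8 - (-7.500) = 15.500 cm.
Second lens: d_i2 = 1/(1/20 - 1/(15.500)) = -68.889 cm.

-68.9 cm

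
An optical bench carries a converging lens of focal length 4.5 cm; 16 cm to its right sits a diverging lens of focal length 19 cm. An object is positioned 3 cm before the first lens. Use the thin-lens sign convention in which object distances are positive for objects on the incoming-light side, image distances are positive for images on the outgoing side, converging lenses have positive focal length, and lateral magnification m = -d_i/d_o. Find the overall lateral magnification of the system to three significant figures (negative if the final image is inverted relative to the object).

1.30

Applying the thin-lens equation to the first lens, 1/4.5 = 1/3 + 1/d_i1, which gives d_i1 = -9.000 cm.
Its lateral magnification is m_1 = -d_i1/d_o1 = -(-9.000)/3 = 3.0000.
The intermediate image is virtual, 9.000 cm to the left of lens 1, so d_o2 = L - d_i1 = 16 - (-9.000) = 25.000 cm.
Applying the thin-lens equation again with f_2 = -19 cm and d_o2 = 25.000 cm gives d_i2 = -10.795 cm.
m_2 = -(-10.795)/(25.000) = 0.4318.
Total m = m_1 x m_2 = (3.0000)(0.4318) = 1.2955.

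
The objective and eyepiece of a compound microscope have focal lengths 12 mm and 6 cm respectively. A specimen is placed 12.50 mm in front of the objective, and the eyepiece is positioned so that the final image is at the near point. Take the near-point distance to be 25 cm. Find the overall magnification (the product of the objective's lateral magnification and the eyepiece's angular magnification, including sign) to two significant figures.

-120

Convert to cm: f_obj = 12 mm = 1.2 cm; d_o = 12.50 mm = 1.25 cm.
Objective: 1/d_i = 1/f_obj - 1/d_o = 1/1.2 - 1/1.25 = 0.03333 cm^-1, so d_i = 30.000 cm.
m_obj = -d_i/d_o = -30.000/1.25 = -24.000.
Eyepiece angular magnification (image at near point): M_eye = 1 + D/f_e = 1 + 25/6 = 5.167.
Overall M = m_obj x M_eye = (-24.000)(5.167) = -124.00.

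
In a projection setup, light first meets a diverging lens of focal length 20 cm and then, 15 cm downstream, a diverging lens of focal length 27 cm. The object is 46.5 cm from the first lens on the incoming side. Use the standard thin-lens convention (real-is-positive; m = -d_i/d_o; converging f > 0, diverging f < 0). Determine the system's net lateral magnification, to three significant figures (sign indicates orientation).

0.145

Applying the thin-lens equation to the first lens, 1/(-20) = 1/46.5 + 1/d_i1, which gives d_i1 = -13.985 cm.
Its lateral magnification is m_1 = -d_i1/d_o1 = -(-13.985)/46.5 = 0.3008.
The intermediate image is virtual, 13.985 cm to the left of lens 1, so d_o2 = L - d_i1 = 15 - (-13.985) = 28.985 cm.
Applying the thin-lens equation again with f_2 = -27 cm and d_o2 = 28.985 cm gives d_i2 = -13.979 cm.
m_2 = -(-13.979)/(28.985) = 0.4823.
The system's lateral magnification is m_1 m_2 = (0.3008)(0.4823) = 0.1450.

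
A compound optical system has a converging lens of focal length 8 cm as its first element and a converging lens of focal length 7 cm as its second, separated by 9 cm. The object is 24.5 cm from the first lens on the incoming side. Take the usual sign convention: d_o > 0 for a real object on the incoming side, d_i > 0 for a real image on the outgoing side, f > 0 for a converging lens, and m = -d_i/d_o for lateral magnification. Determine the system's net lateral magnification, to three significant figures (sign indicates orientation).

-0.344

Lens 1: 1/d_i1 = 1/f_1 - 1/d_o1 = 1/8 - 1/24.5 = 0.08418 cm^-1, so d_i1 = 11.879 cm.
m_1 = -(11.879)/24.5 = -0.4848.
This image would form 11.879 cm past lens 1, i.e. 2.879 cm beyond lens 2, so it is a virtual object for lens 2: d_o2 = 9 - 11.879 = -2.879 cm.
Lens 2: 1/d_i2 = 1/f_2 - 1/d_o2 = 1/7 - 1/(-2.879) = 0.49023 cm^-1, so d_i2 = 2.040 cm.
m_2 = -(2.040)/(-2.879) = 0.7086.
Overall magnification: m = m_1 m_2 = -0.3436.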